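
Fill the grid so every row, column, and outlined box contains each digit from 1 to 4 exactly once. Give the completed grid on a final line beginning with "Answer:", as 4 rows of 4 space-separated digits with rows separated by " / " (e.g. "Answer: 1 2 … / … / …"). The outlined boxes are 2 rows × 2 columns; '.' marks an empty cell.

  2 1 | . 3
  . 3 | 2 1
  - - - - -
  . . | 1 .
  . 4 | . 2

Step 1. [r4c1∈{1,3}] 1 has one home in row 4: r4c1. So r4c1=1.
Step 2. [r1c3∈{4}] r1c3 has the single candidate 4. So r1c3=4.
Step 3. [r4c3∈{3}] only 3 remains possible at r4c3. So r4c3=3.
Step 4. [r3c2∈{2}] r3c2 has the single candidate 2. So r3c2=2.
Step 5. [r3c4∈{4}] r3c4 has the single candidate 4 ⇒ r3c4=4.
Step 6. [r2c1∈{4}] nothing but 4 survives at r2c1. So r2c1=4.
Step 7. [r3c1∈{3}] r3c1 is down to just 3, so r3c1=3.

Answer: 2 1 4 3 / 4 3 2 1 / 3 2 1 4 / 1 4 3 2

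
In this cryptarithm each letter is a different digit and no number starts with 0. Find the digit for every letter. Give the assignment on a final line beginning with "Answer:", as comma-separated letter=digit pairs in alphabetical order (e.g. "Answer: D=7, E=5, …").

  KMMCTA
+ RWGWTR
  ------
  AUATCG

Step 1. [col 1: A + R ≡ G (mod 10)] column 1 (A + R ≡ G (mod 10), carry-in 0) doesn't pin R yet; pick R=6 and continue. So R=6.
Step 2. [col 1: A + R ≡ G (mod 10)] A=8 is one option consistent with column 1 (A + R ≡ G (mod 10), carry-in 0) — take it. So A=8.
Step 3. [col 1: A + R ≡ G (mod 10)] from column 1 (A=8, R=6, carry-in 0, digits 6,8 already taken and all letters distinct): G must equal 4, so G=4.
Step 4. [col 2: T + T ≡ C (mod 10)] column 2 (T + T ≡ C (mod 10), carry-in 1) doesn't pin C yet; pick C=5 and continue ⇒ C=5.
Step 5. [col 2: T + T ≡ C (mod 10)] T=2 is one option consistent with column 2 (T + T ≡ C (mod 10), carry-in 1) — take it ⇒ T=2.
Step 6. [col 3: C + W ≡ T (mod 10)] column 3: given C=5, T=2, carry-in 0, and digits 2,4,5,6,8 already taken and all letters distinct, C+W≡T (mod 10) forces W=7, so W=7.
Step 7. [col 4: M + G ≡ A (mod 10)] in column 4 we have M+G≡A with carry-in 1; given G=4, A=8 and digits 2,4,5,6,7,8 already taken and all letters distinct, that pins M to 3. So M=3.
Step 8. [col 5: M + W ≡ U (mod 10)] from column 5 (M=3, W=7, carry-in 0, digits 2,3,4,5,6,7,8 already taken and all letters distinct): U must equal 0. So U=0.
Step 9. [col 6: K + R ≡ A (mod 10)] column 6 reads K+R+carry(1)=A with R=6, A=8; with digits 0,2,3,4,5,6,7,8 already taken and all letters distinct, the only value for K is 1 ⇒ K=1.

Answer: A=8, C=5, G=4, K=1, M=3, R=6, T=2, U=0, W=7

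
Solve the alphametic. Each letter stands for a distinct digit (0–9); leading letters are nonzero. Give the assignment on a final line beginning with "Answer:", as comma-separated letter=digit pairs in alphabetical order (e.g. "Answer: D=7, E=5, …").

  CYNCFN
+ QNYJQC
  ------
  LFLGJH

Step 1. [col 1: N + C ≡ H (mod 10)] several values work for C in column 1 (N + C ≡ H (mod 10), carry-in 0); try C=2. So C=2.
Step 2. [col 1: N + C ≡ H (mod 10)] N=8 is one option consistent with column 1 (N + C ≡ H (mod 10), carry-in 0) — take it ⇒ N=8.
Step 3. [col 1: N + C ≡ H (mod 10)] from column 1 (N=8, C=2, carry-in 0, digits 2,8 already taken and all letters distinct): H must equal 0, so H=0.
Step 4. [col 2: F + Q ≡ J (mod 10)] J=7 is one option consistent with column 2 (F + Q ≡ J (mod 10), carry-in 1) — take it ⇒ J=7.
Step 5. [col 2: F + Q ≡ J (mod 10)] column 2 (F + Q ≡ J (mod 10), carry-in 1) doesn't pin Q yet; pick Q=1 and continue, so Q=1.
Step 6. [col 2: F + Q ≡ J (mod 10)] column 2 reads F+Q+carry(1)=J with Q=1, J=7; with digits 0,1,2,7,8 already taken and all letters distinct, the only value for F is 5. So F=5.
Step 7. [col 3: C + J ≡ G (mod 10)] column 3: given C=2, J=7, carry-in 0, and digits 0,1,2,5,7,8 already taken and all letters distinct, C+J≡G (mod 10) forces G=9. So G=9.
Step 8. [col 4: N + Y ≡ L (mod 10)] column 4 reads N+Y+carry(0)=L with N=8; with digits 0,1,2,5,7,8,9 already taken and all letters distinct, the only value for L is 4. So L=4.
Step 9. [col 4: N + Y ≡ L (mod 10)] column 4: given N=8, L=4, carry-in 0, and digits 0,1,2,4,5,7,8,9 already taken and all letters distinct, N+Y≡L (mod 10) forces Y=6 ⇒ Y=6.

Answer: C=2, F=5, G=9, H=0, J=7, L=4, N=8, Q=1, Y=6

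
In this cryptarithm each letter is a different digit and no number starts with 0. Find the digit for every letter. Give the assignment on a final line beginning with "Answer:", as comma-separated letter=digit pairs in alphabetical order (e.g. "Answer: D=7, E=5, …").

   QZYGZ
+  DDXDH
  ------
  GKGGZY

Step 1. [col 1: Z + H ≡ Y (mod 10)] Z=6 is one option consistent with column 1 (Z + H ≡ Y (mod 10), carry-in 0) — take it. So Z=6.
Step 2. [col 1: Z + H ≡ Y (mod 10)] several values work for Y in column 1 (Z + H ≡ Y (mod 10), carry-in 0); try Y=3, so Y=3.
Step 3. [col 1: Z + H ≡ Y (mod 10)] in column 1 we have Z+H≡Y with carry-in 0; given Z=6, Y=3 and digits 3,6 already taken and all letters distinct, that pins H to 7, so H=7.
Step 4. [col 2: G + D ≡ Z (mod 10)] D=4 is one option consistent with column 2 (G + D ≡ Z (mod 10), carry-in 1) — take it. So D=4.
Step 5. [col 2: G + D ≡ Z (mod 10)] column 2: given D=4, Z=6, carry-in 1, and digits 3,4,6,7 already taken and all letters distinct, G+D≡Z (mod 10) forces G=1, so G=1.
Step 6. [col 3: Y + X ≡ G (mod 10)] in column 3 we have Y+X≡G with carry-in 0; given Y=3, G=1 and digits 1,3,4,6,7 already taken and all letters distinct, that pins X to 8 ⇒ X=8.
Step 7. [col 5: Q + D ≡ K (mod 10)] several values work for Q in column 5 (Q + D ≡ K (mod 10), carry-in 1); try Q=5. So Q=5.
Step 8. [col 5: Q + D ≡ K (mod 10)] column 5 reads Q+D+carry(1)=K with Q=5, D=4; with digits 1,3,4,5,6,7,8 already taken and all letters distinct, the only value for K is 0, so K=0.

Answer: D=4, G=1, H=7, K=0, Q=5, X=8, Y=3, Z=6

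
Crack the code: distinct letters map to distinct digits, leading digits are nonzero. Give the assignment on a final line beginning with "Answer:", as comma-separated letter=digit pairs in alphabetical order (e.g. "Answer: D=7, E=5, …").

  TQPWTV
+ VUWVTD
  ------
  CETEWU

Step 1. [col 1: V + D ≡ U (mod 10)] no forcing yet in column 1 (carry-in 0); U=3 is free and consistent — try it. So U=3.
Step 2. [col 1: V + D ≡ U (mod 10)] D=1 is one option consistent with column 1 (V + D ≡ U (mod 10), carry-in 0) — take it ⇒ D=1.
Step 3. [col 1: V + D ≡ U (mod 10)] column 1: given D=1, U=3, carry-in 0, and digits 1,3 already taken and all letters distinct, V+D≡U (mod 10) forces V=2, so V=2.
Step 4. [col 2: T + T ≡ W (mod 10)] column 2 (T + T ≡ W (mod 10), carry-in 0) doesn't pin W yet; pick W=8 and continue, so W=8.
Step 5. [col 2: T + T ≡ W (mod 10)] T=4 is one option consistent with column 2 (T + T ≡ W (mod 10), carry-in 0) — take it ⇒ T=4.
Step 6. [col 3: W + V ≡ E (mod 10)] column 3 reads W+V+carry(0)=E with W=8, V=2; with digits 1,2,3,4,8 already taken and all letters distinct, the only value for E is 0. So E=0.
Step 7. [col 4: P + W ≡ T (mod 10)] column 4 reads P+W+carry(1)=T with W=8, T=4; with digits 0,1,2,3,4,8 already taken and all letters distinct, the only value for P is 5. So P=5.
Step 8. [col 5: Q + U ≡ E (mod 10)] column 5: given U=3, E=0, carry-in 1, and digits 0,1,2,3,4,5,8 already taken and all letters distinct, Q+U≡E (mod 10) forces Q=6. So Q=6.
Step 9. [col 6: T + V ≡ C (mod 10)] column 6: given T=4, V=2, carry-in 1, and digits 0,1,2,3,4,5,6,8 already taken and all letters distinct, T+V≡C (mod 10) forces C=7 ⇒ C=7.

Answer: C=7, D=1, E=0, P=5, Q=6, T=4, U=3, V=2, W=8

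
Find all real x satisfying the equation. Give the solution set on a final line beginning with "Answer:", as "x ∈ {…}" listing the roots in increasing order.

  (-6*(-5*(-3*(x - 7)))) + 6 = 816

Step 1. [(-6*(-5*(-3*(x - 7)))) + 6 = 816] common factor -6 (LHS and 816) — divide through. So factor: (-5*(-3*(x - 7))) - 1 = -136.
Step 2. [(-5*(-3*(x - 7))) - 1 = -136] 1 comes off first (add 1). So sub: -5*(-3*(x - 7)) = -135.
Step 3. [-5*(-3*(x - 7)) = -135] leading coefficient -5: divide by -5, so div: -3*(x - 7) = 27.
Step 4. [-3*(x - 7) = 27] -3·(inner) — divide through by -3. So div: x - 7 = -9.
Step 5. [x - 7 = -9] -7 is outermost — add 7 both sides, so sub: x = -2.

Answer: x ∈ {-2}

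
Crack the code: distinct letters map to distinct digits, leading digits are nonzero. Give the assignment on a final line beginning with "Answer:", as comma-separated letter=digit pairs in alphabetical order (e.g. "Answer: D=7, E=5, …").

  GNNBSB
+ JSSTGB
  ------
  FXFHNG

Step 1. [col 1: B + B ≡ G (mod 10)] several values work for B in column 1 (B + B ≡ G (mod 10), carry-in 0); try B=2, so B=2.
Step 2. [col 1: B + B ≡ G (mod 10)] column 1: given B=2, carry-in 0, and digits 2 already taken and all letters distinct, B+B≡G (mod 10) forces G=4. So G=4.
Step 3. [col 2: S + G ≡ N (mod 10)] S=1 is one option consistent with column 2 (S + G ≡ N (mod 10), carry-in 0) — take it ⇒ S=1.
Step 4. [col 2: S + G ≡ N (mod 10)] in column 2 we have S+G≡N with carry-in 0; given S=1, G=4 and digits 1,2,4 already taken and all letters distinct, that pins N to 5, so N=5.
Step 5. [col 3: B + T ≡ H (mod 10)] several values work for T in column 3 (B + T ≡ H (mod 10), carry-in 0); try T=8, so T=8.
Step 6. [col 3: B + T ≡ H (mod 10)] column 3 reads B+T+carry(0)=H with B=2, T=8; with digits 1,2,4,5,8 already taken and all letters distinct, the only value for H is 0, so H=0.
Step 7. [col 4: N + S ≡ F (mod 10)] from column 4 (N=5, S=1, carry-in 1, digits 0,1,2,4,5,8 already taken and all letters distinct): F must equal 7, so F=7.
Step 8. [col 5: N + S ≡ X (mod 10)] from column 5 (N=5, S=1, carry-in 0, digits 0,1,2,4,5,7,8 already taken and all letters distinct): X must equal 6 ⇒ X=6.
Step 9. [col 6: G + J ≡ F (mod 10)] column 6: given G=4, F=7, carry-in 0, and digits 0,1,2,4,5,6,7,8 already taken and all letters distinct, G+J≡F (mod 10) forces J=3 ⇒ J=3.

Answer: B=2, F=7, G=4, H=0, J=3, N=5, S=1, T=8, X=6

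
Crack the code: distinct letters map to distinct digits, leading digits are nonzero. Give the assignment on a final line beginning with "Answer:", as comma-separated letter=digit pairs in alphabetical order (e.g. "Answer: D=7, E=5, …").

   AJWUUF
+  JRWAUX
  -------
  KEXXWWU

Step 1. [col 1: F + X ≡ U (mod 10)] no forcing yet in column 1 (carry-in 0); F=6 is free and consistent — try it. So F=6.
Step 2. [col 1: F + X ≡ U (mod 10)] several values work for X in column 1 (F + X ≡ U (mod 10), carry-in 0); try X=8, so X=8.
Step 3. [K] K is the leading digit of a 7-digit sum of two 6-digit numbers; the final carry is exactly 1 ⇒ K=1.
Step 4. [col 1: F + X ≡ U (mod 10)] from column 1 (F=6, X=8, carry-in 0, digits 1,6,8 already taken and all letters distinct): U must equal 4. So U=4.
Step 5. [col 2: U + U ≡ W (mod 10)] from column 2 (U=4, carry-in 1, digits 1,4,6,8 already taken and all letters distinct): W must equal 9. So W=9.
Step 6. [col 3: U + A ≡ W (mod 10)] column 3 reads U+A+carry(0)=W with U=4, W=9; with digits 1,4,6,8,9 already taken and all letters distinct, the only value for A is 5, so A=5.
Step 7. [col 5: J + R ≡ X (mod 10)] no forcing yet in column 5 (carry-in 1); R=0 is free and consistent — try it, so R=0.
Step 8. [col 5: J + R ≡ X (mod 10)] from column 5 (R=0, X=8, carry-in 1, digits 0,1,4,5,6,8,9 already taken and all letters distinct): J must equal 7 ⇒ J=7.
Step 9. [col 6: A + J ≡ E (mod 10)] in column 6 we have A+J≡E with carry-in 0; given A=5, J=7 and digits 0,1,4,5,6,7,8,9 already taken and all letters distinct, that pins E to 2. So E=2.

Answer: A=5, E=2, F=6, J=7, K=1, R=0, U=4, W=9, X=8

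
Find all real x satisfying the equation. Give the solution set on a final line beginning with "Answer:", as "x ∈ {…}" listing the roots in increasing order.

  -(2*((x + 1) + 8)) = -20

Step 1. [-(2*((x + 1) + 8)) = -20] LHS negated; negate both sides, so neg: 2*((x + 1) + 8) = 20.
Step 2. [2*((x + 1) + 8) = 20] 2 out front; divide by 2 ⇒ div: (x + 1) + 8 = 10.
Step 3. [(x + 1) + 8 = 10] subtract 8: x sits inside (… + 8), so sub: x + 1 = 2.
Step 4. [x + 1 = 2] subtract 1: x sits inside (… + 1). So sub: x = 1.

Answer: x ∈ {1}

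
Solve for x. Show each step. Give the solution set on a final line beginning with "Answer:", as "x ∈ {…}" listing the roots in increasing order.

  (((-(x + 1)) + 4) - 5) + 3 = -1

Step 1. [(((-(x + 1)) + 4) - 5) + 3 = -1] 3 comes off first (subtract 3). So sub: ((-(x + 1)) + 4) - 5 = -4.
Step 2. [((-(x + 1)) + 4) - 5 = -4] the outer -5 inverts by adding 5. So sub: (-(x + 1)) + 4 = 1.
Step 3. [(-(x + 1)) + 4 = 1] +4 is outermost — subtract 4 both sides ⇒ sub: -(x + 1) = -3.
Step 4. [-(x + 1) = -3] leading − — multiply by −1 ⇒ neg: x + 1 = 3.
Step 5. [x + 1 = 3] peel the +1: subtract 1 from each side ⇒ sub: x = 2.

Answer: x ∈ {2}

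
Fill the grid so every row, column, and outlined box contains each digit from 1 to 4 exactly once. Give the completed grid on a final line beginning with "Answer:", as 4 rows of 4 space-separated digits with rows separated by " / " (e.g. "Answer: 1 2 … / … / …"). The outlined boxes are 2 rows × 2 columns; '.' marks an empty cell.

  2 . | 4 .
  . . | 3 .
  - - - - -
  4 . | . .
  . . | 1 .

Step 1. [r3c2∈{1,2,3}] 1 has one home in row 3: r3c2, so r3c2=1.
Step 2. [r2c4∈{1,2}] r2c4 is the only open cell in row 2 admitting 2, so r2c4=2.
Step 3. [r4c1∈{3}] only 3 remains possible at r4c1 ⇒ r4c1=3.
Step 4. [r4c2∈{2}] only 2 remains possible at r4c2, so r4c2=2.
Step 5. [r3c4∈{3}] only 3 remains possible at r3c4 ⇒ r3c4=3.
Step 6. [r2c2∈{4}] nothing but 4 survives at r2c2. So r2c2=4.
Step 7. [r3c3∈{2}] only 2 remains possible at r3c3. So r3c3=2.
Step 8. [r1c4∈{1}] r1c4 is down to just 1. So r1c4=1.
Step 9. [r2c1∈{1}] r2c1 is down to just 1, so r2c1=1.
Step 10. [r1c2∈{3}] r1c2 is down to just 3. So r1c2=3.
Step 11. [r4c4∈{4}] nothing but 4 survives at r4c4, so r4c4=4.

Answer: 2 3 4 1 / 1 4 3 2 / 4 1 2 3 / 3 2 1 4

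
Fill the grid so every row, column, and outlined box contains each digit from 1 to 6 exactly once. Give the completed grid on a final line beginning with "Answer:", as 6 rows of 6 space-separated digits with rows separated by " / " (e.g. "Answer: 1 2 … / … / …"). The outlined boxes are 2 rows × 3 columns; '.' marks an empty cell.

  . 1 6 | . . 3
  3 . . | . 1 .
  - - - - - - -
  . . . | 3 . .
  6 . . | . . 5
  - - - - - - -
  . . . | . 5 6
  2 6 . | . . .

Step 1. [r5c4∈{1,2,4}] row 5 places 2 nowhere but r5c4, so r5c4=2.
Step 2. [r6c3∈{1,3,4,5}] across row 6, 5 lands solely at r6c3. So r6c3=5.
Step 3. [r1c5∈{2,4}] across row 1, 2 lands solely at r1c5, so r1c5=2.
Step 4. [r4c5∈{4}] r4c5's peers cover all but 4 ⇒ r4c5=4.
Step 5. [r2c6∈{4}] nothing but 4 survives at r2c6, so r2c6=4.
Step 6. [r3c6∈{1,2}] r3c6 is the only open cell in col 6 admitting 2 ⇒ r3c6=2.
Step 7. [r1c1∈{4,5}] in row 1, 4 fits only at r1c1 ⇒ r1c1=4.
Step 8. [r2c2∈{2,5}] in box 1, 5 fits only at r2c2, so r2c2=5.
Step 9. [r4c4∈{1}] r4c4's peers cover all but 1 ⇒ r4c4=1.
Step 10. [r5c1∈{1}] r5c1's peers cover all but 1 ⇒ r5c1=1.
Step 11. [r3c2∈{4}] r3c2 has the single candidate 4. So r3c2=4.
Step 12. [r4c2∈{2,3}] r4c2 is the only open cell in col 2 admitting 2 ⇒ r4c2=2.
Step 13. [r5c3∈{3,4}] in row 5, 4 fits only at r5c3. So r5c3=4.
Step 14. [r6c4∈{4}] nothing but 4 survives at r6c4 ⇒ r6c4=4.
Step 15. [r6c6∈{1}] only 1 remains possible at r6c6. So r6c6=1.
Step 16. [r4c3∈{3}] r4c3's peers cover all but 3 ⇒ r4c3=3.
Step 17. [r5c2∈{3}] nothing but 3 survives at r5c2. So r5c2=3.
Step 18. [r3c3∈{1}] nothing but 1 survives at r3c3 ⇒ r3c3=1.
Step 19. [r3c5∈{6}] r3c5's peers cover all but 6 ⇒ r3c5=6.
Step 20. [r1c4∈{5}] only 5 remains possible at r1c4, so r1c4=5.
Step 21. [r2c3∈{2}] r2c3 has the single candidate 2. So r2c3=2.
Step 22. [r6c5∈{3}] r6c5 is down to just 3 ⇒ r6c5=3.
Step 23. [r3c1∈{5}] nothing but 5 survives at r3c1, so r3c1=5.
Step 24. [r2c4∈{6}] r2c4 is down to just 6. So r2c4=6.

Answer: 4 1 6 5 2 3 / 3 5 2 6 1 4 / 5 4 1 3 6 2 / 6 2 3 1 4 5 / 1 3 4 2 5 6 / 2 6 5 4 3 1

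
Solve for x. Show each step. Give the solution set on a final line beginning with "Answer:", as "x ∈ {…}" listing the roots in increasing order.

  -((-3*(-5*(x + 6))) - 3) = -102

Step 1. [-((-3*(-5*(x + 6))) - 3) = -102] flip signs both sides ⇒ neg: (-3*(-5*(x + 6))) - 3 = 102.
Step 2. [(-3*(-5*(x + 6))) - 3 = 102] common factor -3 (LHS and 102) — divide through ⇒ factor: (-5*(x + 6)) + 1 = -34.
Step 3. [(-5*(x + 6)) + 1 = -34] 1 comes off first (subtract 1) ⇒ sub: -5*(x + 6) = -35.
Step 4. [-5*(x + 6) = -35] -5 out front; divide by -5. So div: x + 6 = 7.
Step 5. [x + 6 = 7] peel the +6: subtract 6 from each side, so sub: x = 1.

Answer: x ∈ {1}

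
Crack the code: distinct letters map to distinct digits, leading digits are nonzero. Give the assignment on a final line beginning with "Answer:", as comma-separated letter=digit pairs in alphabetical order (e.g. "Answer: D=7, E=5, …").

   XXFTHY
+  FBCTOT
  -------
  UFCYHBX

Step 1. [U] the sum has 7 digits but both addends have 6; that extra leading digit U is the final carry, namely 1. So U=1.
Step 2. [col 1: Y + T ≡ X (mod 10)] no forcing yet in column 1 (carry-in 0); Y=6 is free and consistent — try it ⇒ Y=6.
Step 3. [col 1: Y + T ≡ X (mod 10)] column 1 (Y + T ≡ X (mod 10), carry-in 0) doesn't pin T yet; pick T=3 and continue, so T=3.
Step 4. [col 1: Y + T ≡ X (mod 10)] in column 1 we have Y+T≡X with carry-in 0; given Y=6, T=3 and digits 1,3,6 already taken and all letters distinct, that pins X to 9, so X=9.
Step 5. [col 2: H + O ≡ B (mod 10)] column 2 (H + O ≡ B (mod 10), carry-in 0) doesn't pin O yet; pick O=8 and continue, so O=8.
Step 6. [col 2: H + O ≡ B (mod 10)] column 2 (H + O ≡ B (mod 10), carry-in 0) doesn't pin H yet; pick H=7 and continue. So H=7.
Step 7. [col 2: H + O ≡ B (mod 10)] column 2: given H=7, O=8, carry-in 0, and digits 1,3,6,7,8,9 already taken and all letters distinct, H+O≡B (mod 10) forces B=5 ⇒ B=5.
Step 8. [col 4: F + C ≡ Y (mod 10)] several values work for C in column 4 (F + C ≡ Y (mod 10), carry-in 0); try C=4. So C=4.
Step 9. [col 4: F + C ≡ Y (mod 10)] column 4: given C=4, Y=6, carry-in 0, and digits 1,3,4,5,6,7,8,9 already taken and all letters distinct, F+C≡Y (mod 10) forces F=2 ⇒ F=2.

Answer: B=5, C=4, F=2, H=7, O=8, T=3, U=1, X=9, Y=6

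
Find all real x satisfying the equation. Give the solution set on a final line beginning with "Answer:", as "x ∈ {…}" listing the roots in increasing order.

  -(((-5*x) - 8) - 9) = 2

Step 1. [-(((-5*x) - 8) - 9) = 2] leading − — multiply by −1. So neg: ((-5*x) - 8) - 9 = -2.
Step 2. [((-5*x) - 8) - 9 = -2] peel the -9: add 9 from each side. So sub: (-5*x) - 8 = 7.
Step 3. [(-5*x) - 8 = 7] 8 comes off first (add 8), so sub: -5*x = 15.
Step 4. [-5*x = 15] leading coefficient -5: divide by -5 ⇒ div: x = -3.

Answer: x ∈ {-3}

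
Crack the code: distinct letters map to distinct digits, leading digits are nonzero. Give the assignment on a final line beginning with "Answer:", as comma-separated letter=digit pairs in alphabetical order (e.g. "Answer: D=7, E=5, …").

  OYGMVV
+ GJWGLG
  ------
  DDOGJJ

Step 1. [col 1: V + G ≡ J (mod 10)] several values work for G in column 1 (V + G ≡ J (mod 10), carry-in 0); try G=3, so G=3.
Step 2. [col 1: V + G ≡ J (mod 10)] column 1 (V + G ≡ J (mod 10), carry-in 0) doesn't pin V yet; pick V=8 and continue ⇒ V=8.
Step 3. [col 1: V + G ≡ J (mod 10)] column 1: given V=8, G=3, carry-in 0, and digits 3,8 already taken and all letters distinct, V+G≡J (mod 10) forces J=1 ⇒ J=1.
Step 4. [col 2: V + L ≡ J (mod 10)] column 2 reads V+L+carry(1)=J with V=8, J=1; with digits 1,3,8 already taken and all letters distinct, the only value for L is 2 ⇒ L=2.
Step 5. [col 3: M + G ≡ G (mod 10)] from column 3 (G=3, carry-in 1, digits 1,2,3,8 already taken and all letters distinct): M must equal 9 ⇒ M=9.
Step 6. [col 4: G + W ≡ O (mod 10)] several values work for W in column 4 (G + W ≡ O (mod 10), carry-in 1); try W=0, so W=0.
Step 7. [col 4: G + W ≡ O (mod 10)] column 4: given G=3, W=0, carry-in 1, and digits 0,1,2,3,8,9 already taken and all letters distinct, G+W≡O (mod 10) forces O=4 ⇒ O=4.
Step 8. [col 5: Y + J ≡ D (mod 10)] Y=6 is one option consistent with column 5 (Y + J ≡ D (mod 10), carry-in 0) — take it ⇒ Y=6.
Step 9. [col 5: Y + J ≡ D (mod 10)] from column 5 (Y=6, J=1, carry-in 0, digits 0,1,2,3,4,6,8,9 already taken and all letters distinct): D must equal 7 ⇒ D=7.

Answer: D=7, G=3, J=1, L=2, M=9, O=4, V=8, W=0, Y=6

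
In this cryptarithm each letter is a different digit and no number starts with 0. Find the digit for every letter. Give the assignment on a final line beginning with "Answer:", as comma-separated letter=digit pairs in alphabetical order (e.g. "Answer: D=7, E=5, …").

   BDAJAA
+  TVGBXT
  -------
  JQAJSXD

Step 1. [J] the sum has 7 digits but both addends have 6; that extra leading digit J is the final carry, namely 1, so J=1.
Step 2. [col 1: A + T ≡ D (mod 10)] column 1 (A + T ≡ D (mod 10), carry-in 0) doesn't pin D yet; pick D=3 and continue, so D=3.
Step 3. [col 1: A + T ≡ D (mod 10)] A=9 is one option consistent with column 1 (A + T ≡ D (mod 10), carry-in 0) — take it ⇒ A=9.
Step 4. [col 1: A + T ≡ D (mod 10)] from column 1 (A=9, D=3, carry-in 0, digits 1,3,9 already taken and all letters distinct): T must equal 4, so T=4.
Step 5. [col 2: A + X ≡ X (mod 10)] X=7 is one option consistent with column 2 (A + X ≡ X (mod 10), carry-in 1) — take it, so X=7.
Step 6. [col 3: J + B ≡ S (mod 10)] B=6 is one option consistent with column 3 (J + B ≡ S (mod 10), carry-in 1) — take it, so B=6.
Step 7. [col 3: J + B ≡ S (mod 10)] column 3 reads J+B+carry(1)=S with J=1, B=6; with digits 1,3,4,6,7,9 already taken and all letters distinct, the only value for S is 8, so S=8.
Step 8. [col 4: A + G ≡ J (mod 10)] in column 4 we have A+G≡J with carry-in 0; given A=9, J=1 and digits 1,3,4,6,7,8,9 already taken and all letters distinct, that pins G to 2, so G=2.
Step 9. [col 5: D + V ≡ A (mod 10)] column 5: given D=3, A=9, carry-in 1, and digits 1,2,3,4,6,7,8,9 already taken and all letters distinct, D+V≡A (mod 10) forces V=5 ⇒ V=5.
Step 10. [col 6: B + T ≡ Q (mod 10)] in column 6 we have B+T≡Q with carry-in 0; given B=6, T=4 and digits 1,2,3,4,5,6,7,8,9 already taken and all letters distinct, that pins Q to 0, so Q=0.

Answer: A=9, B=6, D=3, G=2, J=1, Q=0, S=8, T=4, V=5, X=7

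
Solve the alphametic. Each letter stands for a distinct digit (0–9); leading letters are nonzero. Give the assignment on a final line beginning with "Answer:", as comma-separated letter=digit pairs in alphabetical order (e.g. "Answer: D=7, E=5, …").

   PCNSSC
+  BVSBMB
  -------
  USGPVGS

Step 1. [col 1: C + B ≡ S (mod 10)] column 1 (C + B ≡ S (mod 10), carry-in 0) doesn't pin B yet; pick B=4 and continue, so B=4.
Step 2. [col 1: C + B ≡ S (mod 10)] several values work for C in column 1 (C + B ≡ S (mod 10), carry-in 0); try C=9. So C=9.
Step 3. [U] the sum has 7 digits but both addends have 6; that extra leading digit U is the final carry, namely 1 ⇒ U=1.
Step 4. [col 1: C + B ≡ S (mod 10)] column 1: given C=9, B=4, carry-in 0, and digits 1,4,9 already taken and all letters distinct, C+B≡S (mod 10) forces S=3, so S=3.
Step 5. [col 2: S + M ≡ G (mod 10)] no forcing yet in column 2 (carry-in 1); M=2 is free and consistent — try it, so M=2.
Step 6. [col 2: S + M ≡ G (mod 10)] from column 2 (S=3, M=2, carry-in 1, digits 1,2,3,4,9 already taken and all letters distinct): G must equal 6. So G=6.
Step 7. [col 3: S + B ≡ V (mod 10)] column 3 reads S+B+carry(0)=V with S=3, B=4; with digits 1,2,3,4,6,9 already taken and all letters distinct, the only value for V is 7, so V=7.
Step 8. [col 4: N + S ≡ P (mod 10)] from column 4 (S=3, carry-in 0, digits 1,2,3,4,6,7,9 already taken and all letters distinct): P must equal 8. So P=8.
Step 9. [col 4: N + S ≡ P (mod 10)] column 4 reads N+S+carry(0)=P with S=3, P=8; with digits 1,2,3,4,6,7,8,9 already taken and all letters distinct, the only value for N is 5, so N=5.

Answer: B=4, C=9, G=6, M=2, N=5, P=8, S=3, U=1, V=7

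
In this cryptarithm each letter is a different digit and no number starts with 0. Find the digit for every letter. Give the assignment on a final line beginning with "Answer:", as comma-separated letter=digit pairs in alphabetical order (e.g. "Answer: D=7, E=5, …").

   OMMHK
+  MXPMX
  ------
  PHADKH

Step 1. [col 1: K + X ≡ H (mod 10)] column 1 (K + X ≡ H (mod 10), carry-in 0) doesn't pin X yet; pick X=4 and continue ⇒ X=4.
Step 2. [col 1: K + X ≡ H (mod 10)] H=2 is one option consistent with column 1 (K + X ≡ H (mod 10), carry-in 0) — take it, so H=2.
Step 3. [col 1: K + X ≡ H (mod 10)] in column 1 we have K+X≡H with carry-in 0; given X=4, H=2 and digits 2,4 already taken and all letters distinct, that pins K to 8, so K=8.
Step 4. [col 2: H + M ≡ K (mod 10)] in column 2 we have H+M≡K with carry-in 1; given H=2, K=8 and digits 2,4,8 already taken and all letters distinct, that pins M to 5. So M=5.
Step 5. [col 3: M + P ≡ D (mod 10)] P=1 is one option consistent with column 3 (M + P ≡ D (mod 10), carry-in 0) — take it. So P=1.
Step 6. [col 3: M + P ≡ D (mod 10)] column 3 reads M+P+carry(0)=D with M=5, P=1; with digits 1,2,4,5,8 already taken and all letters distinct, the only value for D is 6, so D=6.
Step 7. [col 4: M + X ≡ A (mod 10)] column 4 reads M+X+carry(0)=A with M=5, X=4; with digits 1,2,4,5,6,8 already taken and all letters distinct, the only value for A is 9 ⇒ A=9.
Step 8. [col 5: O + M ≡ H (mod 10)] column 5: given M=5, H=2, carry-in 0, and digits 1,2,4,5,6,8,9 already taken and all letters distinct, O+M≡H (mod 10) forces O=7 ⇒ O=7.

Answer: A=9, D=6, H=2, K=8, M=5, O=7, P=1, X=4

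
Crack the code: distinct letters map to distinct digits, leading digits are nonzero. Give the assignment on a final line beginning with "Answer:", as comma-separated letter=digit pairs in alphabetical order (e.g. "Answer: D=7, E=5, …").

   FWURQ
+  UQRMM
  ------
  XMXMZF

Step 1. [col 1: Q + M ≡ F (mod 10)] no forcing yet in column 1 (carry-in 0); Q=2 is free and consistent — try it, so Q=2.
Step 2. [col 1: Q + M ≡ F (mod 10)] column 1 (Q + M ≡ F (mod 10), carry-in 0) doesn't pin M yet; pick M=3 and continue. So M=3.
Step 3. [col 1: Q + M ≡ F (mod 10)] from column 1 (Q=2, M=3, carry-in 0, digits 2,3 already taken and all letters distinct): F must equal 5 ⇒ F=5.
Step 4. [X] adding two 5-digit numbers gives at most 5+1 digits, and here it does — X is that final carry and must be 1, so X=1.
Step 5. [col 2: R + M ≡ Z (mod 10)] no forcing yet in column 2 (carry-in 0); Z=9 is free and consistent — try it ⇒ Z=9.
Step 6. [col 2: R + M ≡ Z (mod 10)] from column 2 (M=3, Z=9, carry-in 0, digits 1,2,3,5,9 already taken and all letters distinct): R must equal 6. So R=6.
Step 7. [col 3: U + R ≡ M (mod 10)] column 3: given R=6, M=3, carry-in 0, and digits 1,2,3,5,6,9 already taken and all letters distinct, U+R≡M (mod 10) forces U=7, so U=7.
Step 8. [col 4: W + Q ≡ X (mod 10)] in column 4 we have W+Q≡X with carry-in 1; given Q=2, X=1 and digits 1,2,3,5,6,7,9 already taken and all letters distinct, that pins W to 8 ⇒ W=8.

Answer: F=5, M=3, Q=2, R=6, U=7, W=8, X=1, Z=9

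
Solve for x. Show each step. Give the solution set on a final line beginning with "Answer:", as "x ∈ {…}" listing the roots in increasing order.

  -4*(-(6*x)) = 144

Step 1. [-4*(-(6*x)) = 144] divide by the outer -4 ⇒ div: -(6*x) = -36.
Step 2. [-(6*x) = -36] leading − — multiply by −1. So neg: 6*x = 36.
Step 3. [6*x = 36] leading coefficient 6: divide by 6 ⇒ div: x = 6.

Answer: x ∈ {6}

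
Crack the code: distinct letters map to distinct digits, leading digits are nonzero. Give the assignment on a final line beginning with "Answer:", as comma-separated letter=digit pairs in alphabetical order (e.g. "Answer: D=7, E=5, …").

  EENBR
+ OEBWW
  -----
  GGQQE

Step 1. [col 1: R + W ≡ E (mod 10)] column 1 (R + W ≡ E (mod 10), carry-in 0) doesn't pin W yet; pick W=3 and continue. So W=3.
Step 2. [col 1: R + W ≡ E (mod 10)] several values work for R in column 1 (R + W ≡ E (mod 10), carry-in 0); try R=1, so R=1.
Step 3. [col 1: R + W ≡ E (mod 10)] column 1: given R=1, W=3, carry-in 0, and digits 1,3 already taken and all letters distinct, R+W≡E (mod 10) forces E=4. So E=4.
Step 4. [col 2: B + W ≡ Q (mod 10)] no forcing yet in column 2 (carry-in 0); Q=0 is free and consistent — try it, so Q=0.
Step 5. [col 2: B + W ≡ Q (mod 10)] column 2: given W=3, Q=0, carry-in 0, and digits 0,1,3,4 already taken and all letters distinct, B+W≡Q (mod 10) forces B=7 ⇒ B=7.
Step 6. [col 3: N + B ≡ Q (mod 10)] in column 3 we have N+B≡Q with carry-in 1; given B=7, Q=0 and digits 0,1,3,4,7 already taken and all letters distinct, that pins N to 2. So N=2.
Step 7. [col 4: E + E ≡ G (mod 10)] column 4: given E=4, carry-in 1, and digits 0,1,2,3,4,7 already taken and all letters distinct, E+E≡G (mod 10) forces G=9, so G=9.
Step 8. [col 5: E + O ≡ G (mod 10)] column 5: given E=4, G=9, carry-in 0, and digits 0,1,2,3,4,7,9 already taken and all letters distinct, E+O≡G (mod 10) forces O=5, so O=5.

Answer: B=7, E=4, G=9, N=2, O=5, Q=0, R=1, W=3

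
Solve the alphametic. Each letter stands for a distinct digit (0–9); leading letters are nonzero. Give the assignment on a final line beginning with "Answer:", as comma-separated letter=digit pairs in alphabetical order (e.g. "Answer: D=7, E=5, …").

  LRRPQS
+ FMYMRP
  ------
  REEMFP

Step 1. [col 1: S + P ≡ P (mod 10)] column 1 reads S+P+carry(0)=P with nothing yet; with all letters distinct, none taken yet, the only value for S is 0, so S=0.
Step 2. [col 1: S + P ≡ P (mod 10)] column 1 (S + P ≡ P (mod 10), carry-in 0) doesn't pin P yet; pick P=9 and continue ⇒ P=9.
Step 3. [col 2: Q + R ≡ F (mod 10)] several values work for R in column 2 (Q + R ≡ F (mod 10), carry-in 0); try R=5 ⇒ R=5.
Step 4. [col 2: Q + R ≡ F (mod 10)] F=1 is one option consistent with column 2 (Q + R ≡ F (mod 10), carry-in 0) — take it. So F=1.
Step 5. [col 2: Q + R ≡ F (mod 10)] from column 2 (R=5, F=1, carry-in 0, digits 0,1,5,9 already taken and all letters distinct): Q must equal 6, so Q=6.
Step 6. [col 3: P + M ≡ M (mod 10)] M=3 is one option consistent with column 3 (P + M ≡ M (mod 10), carry-in 1) — take it ⇒ M=3.
Step 7. [col 4: R + Y ≡ E (mod 10)] column 4 (R + Y ≡ E (mod 10), carry-in 1) doesn't pin Y yet; pick Y=2 and continue. So Y=2.
Step 8. [col 4: R + Y ≡ E (mod 10)] column 4: given R=5, Y=2, carry-in 1, and digits 0,1,2,3,5,6,9 already taken and all letters distinct, R+Y≡E (mod 10) forces E=8. So E=8.
Step 9. [col 6: L + F ≡ R (mod 10)] from column 6 (F=1, R=5, carry-in 0, digits 0,1,2,3,5,6,8,9 already taken and all letters distinct): L must equal 4 ⇒ L=4.

Answer: E=8, F=1, L=4, M=3, P=9, Q=6, R=5, S=0, Y=2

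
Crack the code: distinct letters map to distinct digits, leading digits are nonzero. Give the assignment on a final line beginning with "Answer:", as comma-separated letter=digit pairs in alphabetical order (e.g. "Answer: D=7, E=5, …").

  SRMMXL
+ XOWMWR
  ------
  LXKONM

Step 1. [col 1: L + R ≡ M (mod 10)] column 1 (L + R ≡ M (mod 10), carry-in 0) doesn't pin M yet; pick M=7 and continue ⇒ M=7.
Step 2. [col 1: L + R ≡ M (mod 10)] column 1 (L + R ≡ M (mod 10), carry-in 0) doesn't pin R yet; pick R=8 and continue. So R=8.
Step 3. [col 1: L + R ≡ M (mod 10)] from column 1 (R=8, M=7, carry-in 0, digits 7,8 already taken and all letters distinct): L must equal 9, so L=9.
Step 4. [col 2: X + W ≡ N (mod 10)] W=2 is one option consistent with column 2 (X + W ≡ N (mod 10), carry-in 1) — take it. So W=2.
Step 5. [col 2: X + W ≡ N (mod 10)] X=3 is one option consistent with column 2 (X + W ≡ N (mod 10), carry-in 1) — take it, so X=3.
Step 6. [col 2: X + W ≡ N (mod 10)] in column 2 we have X+W≡N with carry-in 1; given X=3, W=2 and digits 2,3,7,8,9 already taken and all letters distinct, that pins N to 6 ⇒ N=6.
Step 7. [col 3: M + M ≡ O (mod 10)] in column 3 we have M+M≡O with carry-in 0; given M=7 and digits 2,3,6,7,8,9 already taken and all letters distinct, that pins O to 4, so O=4.
Step 8. [col 4: M + W ≡ K (mod 10)] from column 4 (M=7, W=2, carry-in 1, digits 2,3,4,6,7,8,9 already taken and all letters distinct): K must equal 0 ⇒ K=0.
Step 9. [col 6: S + X ≡ L (mod 10)] column 6 reads S+X+carry(1)=L with X=3, L=9; with digits 0,2,3,4,6,7,8,9 already taken and all letters distinct, the only value for S is 5. So S=5.

Answer: K=0, L=9, M=7, N=6, O=4, R=8, S=5, W=2, X=3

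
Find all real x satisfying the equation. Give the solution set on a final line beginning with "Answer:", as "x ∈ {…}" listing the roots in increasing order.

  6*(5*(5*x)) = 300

Step 1. [6*(5*(5*x)) = 300] divide by the outer 6, so div: 5*(5*x) = 50.
Step 2. [5*(5*x) = 50] 5·(inner) — divide through by 5, so div: 5*x = 10.
Step 3. [5*x = 10] 5·(inner) — divide through by 5. So div: x = 2.

Answer: x ∈ {2}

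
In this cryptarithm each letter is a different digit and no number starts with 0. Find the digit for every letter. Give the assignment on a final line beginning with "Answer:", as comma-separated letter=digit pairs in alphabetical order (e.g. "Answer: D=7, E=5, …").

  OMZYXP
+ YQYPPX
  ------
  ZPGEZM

Step 1. [col 1: P + X ≡ M (mod 10)] P=8 is one option consistent with column 1 (P + X ≡ M (mod 10), carry-in 0) — take it. So P=8.
Step 2. [col 1: P + X ≡ M (mod 10)] column 1 (P + X ≡ M (mod 10), carry-in 0) doesn't pin M yet; pick M=5 and continue ⇒ M=5.
Step 3. [col 1: P + X ≡ M (mod 10)] column 1 reads P+X+carry(0)=M with P=8, M=5; with digits 5,8 already taken and all letters distinct, the only value for X is 7. So X=7.
Step 4. [col 2: X + P ≡ Z (mod 10)] from column 2 (X=7, P=8, carry-in 1, digits 5,7,8 already taken and all letters distinct): Z must equal 6 ⇒ Z=6.
Step 5. [col 3: Y + P ≡ E (mod 10)] Y=2 is one option consistent with column 3 (Y + P ≡ E (mod 10), carry-in 1) — take it. So Y=2.
Step 6. [col 3: Y + P ≡ E (mod 10)] in column 3 we have Y+P≡E with carry-in 1; given Y=2, P=8 and digits 2,5,6,7,8 already taken and all letters distinct, that pins E to 1 ⇒ E=1.
Step 7. [col 4: Z + Y ≡ G (mod 10)] in column 4 we have Z+Y≡G with carry-in 1; given Z=6, Y=2 and digits 1,2,5,6,7,8 already taken and all letters distinct, that pins G to 9 ⇒ G=9.
Step 8. [col 5: M + Q ≡ P (mod 10)] column 5: given M=5, P=8, carry-in 0, and digits 1,2,5,6,7,8,9 already taken and all letters distinct, M+Q≡P (mod 10) forces Q=3, so Q=3.
Step 9. [col 6: O + Y ≡ Z (mod 10)] column 6 reads O+Y+carry(0)=Z with Y=2, Z=6; with digits 1,2,3,5,6,7,8,9 already taken and all letters distinct, the only value for O is 4 ⇒ O=4.

Answer: E=1, G=9, M=5, O=4, P=8, Q=3, X=7, Y=2, Z=6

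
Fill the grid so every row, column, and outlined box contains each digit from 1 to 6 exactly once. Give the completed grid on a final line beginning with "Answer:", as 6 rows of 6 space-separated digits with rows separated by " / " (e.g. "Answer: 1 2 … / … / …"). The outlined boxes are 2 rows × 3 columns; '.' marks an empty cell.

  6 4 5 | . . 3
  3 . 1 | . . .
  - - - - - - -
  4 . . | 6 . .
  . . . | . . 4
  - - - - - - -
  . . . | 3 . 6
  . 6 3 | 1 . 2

Step 1. [r3c3∈{2}] nothing but 2 survives at r3c3. So r3c3=2.
Step 2. [r6c1∈{5}] r6c1 has the single candidate 5. So r6c1=5.
Step 3. [r4c1∈{1}] r4c1 is down to just 1 ⇒ r4c1=1.
Step 4. [r5c5∈{4,5}] 5 has one home in row 5: r5c5 ⇒ r5c5=5.
Step 5. [r1c4∈{2}] nothing but 2 survives at r1c4, so r1c4=2.
Step 6. [r4c4∈{5}] only 5 remains possible at r4c4. So r4c4=5.
Step 7. [r4c2∈{3}] nothing but 3 survives at r4c2. So r4c2=3.
Step 8. [r1c5∈{1}] r1c5's peers cover all but 1, so r1c5=1.
Step 9. [r6c5∈{4}] only 4 remains possible at r6c5, so r6c5=4.
Step 10. [r5c1∈{2}] r5c1's peers cover all but 2 ⇒ r5c1=2.
Step 11. [r3c2∈{5}] r3c2 has the single candidate 5, so r3c2=5.
Step 12. [r3c5∈{3}] only 3 remains possible at r3c5 ⇒ r3c5=3.
Step 13. [r2c4∈{4}] r2c4 is down to just 4 ⇒ r2c4=4.
Step 14. [r3c6∈{1}] only 1 remains possible at r3c6. So r3c6=1.
Step 15. [r4c5∈{2}] r4c5 has the single candidate 2, so r4c5=2.
Step 16. [r5c2∈{1}] nothing but 1 survives at r5c2 ⇒ r5c2=1.
Step 17. [r2c2∈{2}] r2c2 is down to just 2, so r2c2=2.
Step 18. [r2c6∈{5}] r2c6 has the single candidate 5. So r2c6=5.
Step 19. [r5c3∈{4}] r5c3 has the single candidate 4. So r5c3=4.
Step 20. [r4c3∈{6}] only 6 remains possible at r4c3. So r4c3=6.
Step 21. [r2c5∈{6}] r2c5's peers cover all but 6, so r2c5=6.

Answer: 6 4 5 2 1 3 / 3 2 1 4 6 5 / 4 5 2 6 3 1 / 1 3 6 5 2 4 / 2 1 4 3 5 6 / 5 6 3 1 4 2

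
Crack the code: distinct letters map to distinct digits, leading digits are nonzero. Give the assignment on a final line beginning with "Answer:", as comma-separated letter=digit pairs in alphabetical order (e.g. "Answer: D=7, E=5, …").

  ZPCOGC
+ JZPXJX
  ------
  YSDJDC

Step 1. [col 1: C + X ≡ C (mod 10)] column 1: given nothing yet, carry-in 0, and all letters distinct, none taken yet, C+X≡C (mod 10) forces X=0. So X=0.
Step 2. [col 1: C + X ≡ C (mod 10)] column 1 (C + X ≡ C (mod 10), carry-in 0) doesn't pin C yet; pick C=4 and continue. So C=4.
Step 3. [col 2: G + J ≡ D (mod 10)] no forcing yet in column 2 (carry-in 0); D=5 is free and consistent — try it, so D=5.
Step 4. [col 2: G + J ≡ D (mod 10)] no forcing yet in column 2 (carry-in 0); G=8 is free and consistent — try it ⇒ G=8.
Step 5. [col 2: G + J ≡ D (mod 10)] column 2 reads G+J+carry(0)=D with G=8, D=5; with digits 0,4,5,8 already taken and all letters distinct, the only value for J is 7. So J=7.
Step 6. [col 3: O + X ≡ J (mod 10)] from column 3 (X=0, J=7, carry-in 1, digits 0,4,5,7,8 already taken and all letters distinct): O must equal 6, so O=6.
Step 7. [col 4: C + P ≡ D (mod 10)] column 4 reads C+P+carry(0)=D with C=4, D=5; with digits 0,4,5,6,7,8 already taken and all letters distinct, the only value for P is 1, so P=1.
Step 8. [col 5: P + Z ≡ S (mod 10)] column 5 reads P+Z+carry(0)=S with P=1; with digits 0,1,4,5,6,7,8 already taken and all letters distinct, the only value for S is 3, so S=3.
Step 9. [col 5: P + Z ≡ S (mod 10)] column 5: given P=1, S=3, carry-in 0, and digits 0,1,3,4,5,6,7,8 already taken and all letters distinct, P+Z≡S (mod 10) forces Z=2 ⇒ Z=2.
Step 10. [col 6: Z + J ≡ Y (mod 10)] column 6 reads Z+J+carry(0)=Y with Z=2, J=7; with digits 0,1,2,3,4,5,6,7,8 already taken and all letters distinct, the only value for Y is 9, so Y=9.

Answer: C=4, D=5, G=8, J=7, O=6, P=1, S=3, X=0, Y=9, Z=2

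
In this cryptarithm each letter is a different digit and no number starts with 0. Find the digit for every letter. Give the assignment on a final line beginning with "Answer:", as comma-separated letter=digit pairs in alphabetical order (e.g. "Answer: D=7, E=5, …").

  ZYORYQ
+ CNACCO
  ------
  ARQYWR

Step 1. [col 1: Q + O ≡ R (mod 10)] Q=4 is one option consistent with column 1 (Q + O ≡ R (mod 10), carry-in 0) — take it, so Q=4.
Step 2. [col 1: Q + O ≡ R (mod 10)] R=9 is one option consistent with column 1 (Q + O ≡ R (mod 10), carry-in 0) — take it. So R=9.
Step 3. [col 1: Q + O ≡ R (mod 10)] column 1 reads Q+O+carry(0)=R with Q=4, R=9; with digits 4,9 already taken and all letters distinct, the only value for O is 5 ⇒ O=5.
Step 4. [col 2: Y + C ≡ W (mod 10)] several values work for C in column 2 (Y + C ≡ W (mod 10), carry-in 0); try C=2. So C=2.
Step 5. [col 2: Y + C ≡ W (mod 10)] several values work for Y in column 2 (Y + C ≡ W (mod 10), carry-in 0); try Y=1 ⇒ Y=1.
Step 6. [col 2: Y + C ≡ W (mod 10)] from column 2 (Y=1, C=2, carry-in 0, digits 1,2,4,5,9 already taken and all letters distinct): W must equal 3 ⇒ W=3.
Step 7. [col 4: O + A ≡ Q (mod 10)] in column 4 we have O+A≡Q with carry-in 1; given O=5, Q=4 and digits 1,2,3,4,5,9 already taken and all letters distinct, that pins A to 8 ⇒ A=8.
Step 8. [col 5: Y + N ≡ R (mod 10)] from column 5 (Y=1, R=9, carry-in 1, digits 1,2,3,4,5,8,9 already taken and all letters distinct): N must equal 7. So N=7.
Step 9. [col 6: Z + C ≡ A (mod 10)] in column 6 we have Z+C≡A with carry-in 0; given C=2, A=8 and digits 1,2,3,4,5,7,8,9 already taken and all letters distinct, that pins Z to 6 ⇒ Z=6.

Answer: A=8, C=2, N=7, O=5, Q=4, R=9, W=3, Y=1, Z=6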